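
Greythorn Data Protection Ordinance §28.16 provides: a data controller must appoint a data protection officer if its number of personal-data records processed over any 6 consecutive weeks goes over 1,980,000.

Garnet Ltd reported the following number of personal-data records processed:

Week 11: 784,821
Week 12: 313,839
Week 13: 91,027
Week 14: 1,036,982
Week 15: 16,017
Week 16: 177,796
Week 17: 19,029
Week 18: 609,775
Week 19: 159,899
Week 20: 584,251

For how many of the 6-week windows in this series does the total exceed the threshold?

Week 11–Week 16: 784,821 + 313,839 + 91,027 + 1,036,982 + 16,017 + 177,796 = 2,420,482 (over)
Week 12–Week 17: 313,839 + 91,027 + 1,036,982 + 16,017 + 177,796 + 19,029 = 1,654,690 (under)
Week 13–Week 18: 91,027 + 1,036,982 + 16,017 + 177,796 + 19,029 + 609,775 = 1,950,626 (under)
Week 14–Week 19: 1,036,982 + 16,017 + 177,796 + 19,029 + 609,775 + 159,899 = 2,019,498 (over)
Week 15–Week 20: 16,017 + 177,796 + 19,029 + 609,775 + 159,899 + 584,251 = 1,566,767 (under)
2 windows exceed the threshold.

2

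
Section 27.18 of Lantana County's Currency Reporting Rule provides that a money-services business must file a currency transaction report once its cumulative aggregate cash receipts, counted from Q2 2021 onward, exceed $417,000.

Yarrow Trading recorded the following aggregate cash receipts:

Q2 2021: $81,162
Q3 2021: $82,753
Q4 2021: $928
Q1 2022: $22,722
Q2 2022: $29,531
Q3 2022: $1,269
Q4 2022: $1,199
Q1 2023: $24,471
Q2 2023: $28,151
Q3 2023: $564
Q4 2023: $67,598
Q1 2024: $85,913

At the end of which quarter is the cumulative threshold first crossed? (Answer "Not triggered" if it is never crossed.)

Through Q2 2021: $81,162
Through Q3 2021: $163,915
Through Q4 2021: $164,843
Through Q1 2022: $187,565
Through Q2 2022: $217,096
Through Q3 2022: $218,365
Through Q4 2022: $219,564
Through Q1 2023: $244,035
Through Q2 2023: $272,186
Through Q3 2023: $272,750
Through Q4 2023: $340,348
Through Q1 2024: $426,261 ← exceeds threshold

Q1 2024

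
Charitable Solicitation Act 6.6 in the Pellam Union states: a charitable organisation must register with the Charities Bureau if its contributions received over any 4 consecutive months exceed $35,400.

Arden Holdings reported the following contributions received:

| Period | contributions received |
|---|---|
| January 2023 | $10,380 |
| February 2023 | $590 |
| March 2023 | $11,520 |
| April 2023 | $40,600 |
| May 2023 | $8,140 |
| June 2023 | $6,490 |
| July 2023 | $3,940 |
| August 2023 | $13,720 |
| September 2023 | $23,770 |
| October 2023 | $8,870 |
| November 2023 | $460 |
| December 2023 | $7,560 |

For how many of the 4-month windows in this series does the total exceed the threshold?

8

January 2023–April 2023: $10,380 + $590 + $11,520 + $40,600 = $63,090 (over)
February 2023–May 2023: $590 + $11,520 + $40,600 + $8,140 = $60,850 (over)
March 2023–June 2023: $11,520 + $40,600 + $8,140 + $6,490 = $66,750 (over)
April 2023–July 2023: $40,600 + $8,140 + $6,490 + $3,940 = $59,170 (over)
May 2023–August 2023: $8,140 + $6,490 + $3,940 + $13,720 = $32,290 (under)
June 2023–September 2023: $6,490 + $3,940 + $13,720 + $23,770 = $47,920 (over)
July 2023–October 2023: $3,940 + $13,720 + $23,770 + $8,870 = $50,300 (over)
August 2023–November 2023: $13,720 + $23,770 + $8,870 + $460 = $46,820 (over)
September 2023–December 2023: $23,770 + $8,870 + $460 + $7,560 = $40,660 (over)
8 windows exceed the threshold.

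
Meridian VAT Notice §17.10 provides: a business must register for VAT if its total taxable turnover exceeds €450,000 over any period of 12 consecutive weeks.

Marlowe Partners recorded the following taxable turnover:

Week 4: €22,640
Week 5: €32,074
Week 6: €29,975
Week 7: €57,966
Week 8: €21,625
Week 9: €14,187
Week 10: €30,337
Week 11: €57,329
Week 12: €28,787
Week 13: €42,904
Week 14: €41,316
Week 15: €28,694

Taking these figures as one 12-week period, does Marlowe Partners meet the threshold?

No

Total taxable turnover: €22,640 + €32,074 + €29,975 + €57,966 + €21,625 + €14,187 + €30,337 + €57,329 + €28,787 + €42,904 + €41,316 + €28,694 = €407,834.
€407,834 ≤ €450,000, so the threshold is not exceeded.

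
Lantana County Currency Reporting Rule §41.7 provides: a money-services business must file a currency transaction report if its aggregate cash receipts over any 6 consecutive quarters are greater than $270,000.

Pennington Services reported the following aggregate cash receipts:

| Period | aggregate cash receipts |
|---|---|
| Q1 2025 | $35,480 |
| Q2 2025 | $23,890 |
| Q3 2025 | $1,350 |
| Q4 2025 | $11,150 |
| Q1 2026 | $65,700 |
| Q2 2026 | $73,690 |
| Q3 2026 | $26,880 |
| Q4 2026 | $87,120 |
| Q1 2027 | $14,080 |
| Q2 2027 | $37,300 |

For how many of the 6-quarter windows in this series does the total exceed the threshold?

Q1 2025–Q2 2026: $35,480 + $23,890 + $1,350 + $11,150 + $65,700 + $73,690 = $211,260 (under)
Q2 2025–Q3 2026: $23,890 + $1,350 + $11,150 + $65,700 + $73,690 + $26,880 = $202,660 (under)
Q3 2025–Q4 2026: $1,350 + $11,150 + $65,700 + $73,690 + $26,880 + $87,120 = $265,890 (under)
Q4 2025–Q1 2027: $11,150 + $65,700 + $73,690 + $26,880 + $87,120 + $14,080 = $278,620 (over)
Q1 2026–Q2 2027: $65,700 + $73,690 + $26,880 + $87,120 + $14,080 + $37,300 = $304,770 (over)
2 windows exceed the threshold.

2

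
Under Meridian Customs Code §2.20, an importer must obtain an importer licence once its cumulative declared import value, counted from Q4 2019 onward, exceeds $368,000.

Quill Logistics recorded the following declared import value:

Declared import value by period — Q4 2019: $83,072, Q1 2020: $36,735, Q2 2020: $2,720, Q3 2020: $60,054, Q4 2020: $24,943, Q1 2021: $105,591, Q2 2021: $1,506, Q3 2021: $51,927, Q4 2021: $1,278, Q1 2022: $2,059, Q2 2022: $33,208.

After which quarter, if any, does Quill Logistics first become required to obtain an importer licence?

Q1 2022

Through Q4 2019: $83,072
Through Q1 2020: $119,807
Through Q2 2020: $122,527
Through Q3 2020: $182,581
Through Q4 2020: $207,524
Through Q1 2021: $313,115
Through Q2 2021: $314,621
Through Q3 2021: $366,548
Through Q4 2021: $367,826
Through Q1 2022: $369,885 ← exceeds threshold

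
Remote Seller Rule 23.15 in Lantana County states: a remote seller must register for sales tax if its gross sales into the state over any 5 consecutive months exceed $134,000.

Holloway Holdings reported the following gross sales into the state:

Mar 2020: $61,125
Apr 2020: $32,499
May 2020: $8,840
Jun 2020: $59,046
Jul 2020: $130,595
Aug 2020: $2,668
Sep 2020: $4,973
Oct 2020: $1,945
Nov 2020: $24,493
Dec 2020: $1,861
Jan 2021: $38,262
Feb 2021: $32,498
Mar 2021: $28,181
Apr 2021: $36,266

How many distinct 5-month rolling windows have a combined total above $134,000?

Mar 2020–Jul 2020: $61,125 + $32,499 + $8,840 + $59,046 + $130,595 = $292,105 (over)
Apr 2020–Aug 2020: $32,499 + $8,840 + $59,046 + $130,595 + $2,668 = $233,648 (over)
May 2020–Sep 2020: $8,840 + $59,046 + $130,595 + $2,668 + $4,973 = $206,122 (over)
Jun 2020–Oct 2020: $59,046 + $130,595 + $2,668 + $4,973 + $1,945 = $199,227 (over)
Jul 2020–Nov 2020: $130,595 + $2,668 + $4,973 + $1,945 + $24,493 = $164,674 (over)
Aug 2020–Dec 2020: $2,668 + $4,973 + $1,945 + $24,493 + $1,861 = $35,940 (under)
Sep 2020–Jan 2021: $4,973 + $1,945 + $24,493 + $1,861 + $38,262 = $71,534 (under)
Oct 2020–Feb 2021: $1,945 + $24,493 + $1,861 + $38,262 + $32,498 = $99,059 (under)
Nov 2020–Mar 2021: $24,493 + $1,861 + $38,262 + $32,498 + $28,181 = $125,295 (under)
Dec 2020–Apr 2021: $1,861 + $38,262 + $32,498 + $28,181 + $36,266 = $137,068 (over)
6 windows exceed the threshold.

6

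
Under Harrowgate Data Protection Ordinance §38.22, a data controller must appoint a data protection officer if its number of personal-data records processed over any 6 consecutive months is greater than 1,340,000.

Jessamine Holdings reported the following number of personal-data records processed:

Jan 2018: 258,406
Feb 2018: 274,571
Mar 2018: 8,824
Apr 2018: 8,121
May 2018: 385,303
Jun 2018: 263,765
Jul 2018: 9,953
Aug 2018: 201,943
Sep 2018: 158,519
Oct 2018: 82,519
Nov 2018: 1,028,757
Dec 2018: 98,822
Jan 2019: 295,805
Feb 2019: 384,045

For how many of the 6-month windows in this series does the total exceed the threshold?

4

Jan 2018–Jun 2018: 258,406 + 274,571 + 8,824 + 8,121 + 385,303 + 263,765 = 1,198,990 (under)
Feb 2018–Jul 2018: 274,571 + 8,824 + 8,121 + 385,303 + 263,765 + 9,953 = 950,537 (under)
Mar 2018–Aug 2018: 8,824 + 8,121 + 385,303 + 263,765 + 9,953 + 201,943 = 877,909 (under)
Apr 2018–Sep 2018: 8,121 + 385,303 + 263,765 + 9,953 + 201,943 + 158,519 = 1,027,604 (under)
May 2018–Oct 2018: 385,303 + 263,765 + 9,953 + 201,943 + 158,519 + 82,519 = 1,102,002 (under)
Jun 2018–Nov 2018: 263,765 + 9,953 + 201,943 + 158,519 + 82,519 + 1,028,757 = 1,745,456 (over)
Jul 2018–Dec 2018: 9,953 + 201,943 + 158,519 + 82,519 + 1,028,757 + 98,822 = 1,580,513 (over)
Aug 2018–Jan 2019: 201,943 + 158,519 + 82,519 + 1,028,757 + 98,822 + 295,805 = 1,866,365 (over)
Sep 2018–Feb 2019: 158,519 + 82,519 + 1,028,757 + 98,822 + 295,805 + 384,045 = 2,048,467 (over)
4 windows exceed the threshold.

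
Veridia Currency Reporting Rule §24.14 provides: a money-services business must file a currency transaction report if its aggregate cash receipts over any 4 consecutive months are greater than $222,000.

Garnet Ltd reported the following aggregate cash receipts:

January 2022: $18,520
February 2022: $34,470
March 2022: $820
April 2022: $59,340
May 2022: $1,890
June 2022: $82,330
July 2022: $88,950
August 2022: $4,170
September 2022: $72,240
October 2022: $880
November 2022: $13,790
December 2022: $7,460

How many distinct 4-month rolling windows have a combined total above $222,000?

January 2022–April 2022: $18,520 + $34,470 + $820 + $59,340 = $113,150 (under)
February 2022–May 2022: $34,470 + $820 + $59,340 + $1,890 = $96,520 (under)
March 2022–June 2022: $820 + $59,340 + $1,890 + $82,330 = $144,380 (under)
April 2022–July 2022: $59,340 + $1,890 + $82,330 + $88,950 = $232,510 (over)
May 2022–August 2022: $1,890 + $82,330 + $88,950 + $4,170 = $177,340 (under)
June 2022–September 2022: $82,330 + $88,950 + $4,170 + $72,240 = $247,690 (over)
July 2022–October 2022: $88,950 + $4,170 + $72,240 + $880 = $166,240 (under)
August 2022–November 2022: $4,170 + $72,240 + $880 + $13,790 = $91,080 (under)
September 2022–December 2022: $72,240 + $880 + $13,790 + $7,460 = $94,370 (under)
2 windows exceed the threshold.

2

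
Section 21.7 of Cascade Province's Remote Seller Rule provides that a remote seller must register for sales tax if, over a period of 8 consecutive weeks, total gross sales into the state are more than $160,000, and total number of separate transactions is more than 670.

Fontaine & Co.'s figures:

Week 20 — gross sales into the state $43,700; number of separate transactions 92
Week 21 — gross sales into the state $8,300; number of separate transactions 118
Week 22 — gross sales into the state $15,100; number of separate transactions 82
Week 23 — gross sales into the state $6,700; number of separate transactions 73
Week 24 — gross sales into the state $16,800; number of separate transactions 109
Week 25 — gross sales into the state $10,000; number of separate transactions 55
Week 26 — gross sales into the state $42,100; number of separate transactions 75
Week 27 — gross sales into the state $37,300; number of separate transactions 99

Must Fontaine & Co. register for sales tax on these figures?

Yes

Total gross sales into the state: $43,700 + $8,300 + $15,100 + $6,700 + $16,800 + $10,000 + $42,100 + $37,300 = $180,000 (> $160,000).
Total number of separate transactions: 92 + 118 + 82 + 73 + 109 + 55 + 75 + 99 = 703 (> 670).
The test is 'and': both thresholds are exceeded.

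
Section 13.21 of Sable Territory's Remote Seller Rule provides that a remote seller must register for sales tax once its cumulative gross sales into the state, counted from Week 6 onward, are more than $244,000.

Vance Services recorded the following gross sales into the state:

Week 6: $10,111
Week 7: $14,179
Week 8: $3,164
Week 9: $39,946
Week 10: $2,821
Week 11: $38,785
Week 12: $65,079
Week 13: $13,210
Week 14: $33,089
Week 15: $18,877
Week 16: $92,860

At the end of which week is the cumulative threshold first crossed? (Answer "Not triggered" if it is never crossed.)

Through Week 6: $10,111
Through Week 7: $24,290
Through Week 8: $27,454
Through Week 9: $67,400
Through Week 10: $70,221
Through Week 11: $109,006
Through Week 12: $174,085
Through Week 13: $187,295
Through Week 14: $220,384
Through Week 15: $239,261
Through Week 16: $332,121 ← exceeds threshold

Week 16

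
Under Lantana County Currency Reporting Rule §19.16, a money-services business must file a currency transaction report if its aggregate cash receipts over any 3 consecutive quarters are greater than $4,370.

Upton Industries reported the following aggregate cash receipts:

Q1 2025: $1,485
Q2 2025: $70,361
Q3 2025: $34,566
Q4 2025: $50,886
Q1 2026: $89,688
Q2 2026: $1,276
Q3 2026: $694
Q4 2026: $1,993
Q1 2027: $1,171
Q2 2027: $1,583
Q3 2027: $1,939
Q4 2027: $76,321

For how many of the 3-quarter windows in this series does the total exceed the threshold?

Q1 2025–Q3 2025: $1,485 + $70,361 + $34,566 = $106,412 (over)
Q2 2025–Q4 2025: $70,361 + $34,566 + $50,886 = $155,813 (over)
Q3 2025–Q1 2026: $34,566 + $50,886 + $89,688 = $175,140 (over)
Q4 2025–Q2 2026: $50,886 + $89,688 + $1,276 = $141,850 (over)
Q1 2026–Q3 2026: $89,688 + $1,276 + $694 = $91,658 (over)
Q2 2026–Q4 2026: $1,276 + $694 + $1,993 = $3,963 (under)
Q3 2026–Q1 2027: $694 + $1,993 + $1,171 = $3,858 (under)
Q4 2026–Q2 2027: $1,993 + $1,171 + $1,583 = $4,747 (over)
Q1 2027–Q3 2027: $1,171 + $1,583 + $1,939 = $4,693 (over)
Q2 2027–Q4 2027: $1,583 + $1,939 + $76,321 = $79,843 (over)
8 windows exceed the threshold.

8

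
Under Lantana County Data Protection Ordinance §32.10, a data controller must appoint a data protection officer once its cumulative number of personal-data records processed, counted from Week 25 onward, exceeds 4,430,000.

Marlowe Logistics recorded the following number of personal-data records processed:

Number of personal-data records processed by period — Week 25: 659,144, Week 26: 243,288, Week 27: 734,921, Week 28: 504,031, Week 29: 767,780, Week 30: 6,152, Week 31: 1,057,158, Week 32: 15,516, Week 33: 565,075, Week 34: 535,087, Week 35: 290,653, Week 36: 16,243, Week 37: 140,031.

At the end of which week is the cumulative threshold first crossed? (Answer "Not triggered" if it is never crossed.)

Week 33

Through Week 25: 659,144
Through Week 26: 902,432
Through Week 27: 1,637,353
Through Week 28: 2,141,384
Through Week 29: 2,909,164
Through Week 30: 2,915,316
Through Week 31: 3,972,474
Through Week 32: 3,987,990
Through Week 33: 4,553,065 ← exceeds threshold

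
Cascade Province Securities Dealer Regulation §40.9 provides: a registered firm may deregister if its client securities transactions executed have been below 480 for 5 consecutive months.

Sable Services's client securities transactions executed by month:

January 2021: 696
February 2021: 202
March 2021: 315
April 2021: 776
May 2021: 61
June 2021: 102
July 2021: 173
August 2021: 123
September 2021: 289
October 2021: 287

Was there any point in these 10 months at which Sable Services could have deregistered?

Yes

Months below 480: February 2021, March 2021, May 2021, June 2021, July 2021, August 2021, September 2021, October 2021.
Longest run of consecutive months below the threshold: 6.
6 ≥ 5, so Sable Services became eligible.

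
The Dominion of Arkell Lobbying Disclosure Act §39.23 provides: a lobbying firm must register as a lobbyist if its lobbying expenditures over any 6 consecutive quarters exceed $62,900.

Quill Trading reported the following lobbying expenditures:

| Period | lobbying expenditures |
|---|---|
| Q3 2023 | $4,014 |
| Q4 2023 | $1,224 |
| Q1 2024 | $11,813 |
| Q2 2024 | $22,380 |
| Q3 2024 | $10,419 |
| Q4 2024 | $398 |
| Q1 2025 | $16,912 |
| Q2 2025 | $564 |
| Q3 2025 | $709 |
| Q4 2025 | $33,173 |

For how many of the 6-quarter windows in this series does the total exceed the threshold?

1

Q3 2023–Q4 2024: $4,014 + $1,224 + $11,813 + $22,380 + $10,419 + $398 = $50,248 (under)
Q4 2023–Q1 2025: $1,224 + $11,813 + $22,380 + $10,419 + $398 + $16,912 = $63,146 (over)
Q1 2024–Q2 2025: $11,813 + $22,380 + $10,419 + $398 + $16,912 + $564 = $62,486 (under)
Q2 2024–Q3 2025: $22,380 + $10,419 + $398 + $16,912 + $564 + $709 = $51,382 (under)
Q3 2024–Q4 2025: $10,419 + $398 + $16,912 + $564 + $709 + $33,173 = $62,175 (under)
1 window exceeds the threshold.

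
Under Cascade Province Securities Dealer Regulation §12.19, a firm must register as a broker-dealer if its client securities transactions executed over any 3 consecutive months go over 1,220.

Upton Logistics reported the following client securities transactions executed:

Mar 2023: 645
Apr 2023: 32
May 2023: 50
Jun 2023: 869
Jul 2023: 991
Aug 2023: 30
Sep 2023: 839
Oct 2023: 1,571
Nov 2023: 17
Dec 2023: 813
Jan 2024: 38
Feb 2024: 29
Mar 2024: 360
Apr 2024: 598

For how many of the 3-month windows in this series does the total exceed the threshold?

Mar 2023–May 2023: 645 + 32 + 50 = 727 (under)
Apr 2023–Jun 2023: 32 + 50 + 869 = 951 (under)
May 2023–Jul 2023: 50 + 869 + 991 = 1,910 (over)
Jun 2023–Aug 2023: 869 + 991 + 30 = 1,890 (over)
Jul 2023–Sep 2023: 991 + 30 + 839 = 1,860 (over)
Aug 2023–Oct 2023: 30 + 839 + 1,571 = 2,440 (over)
Sep 2023–Nov 2023: 839 + 1,571 + 17 = 2,427 (over)
Oct 2023–Dec 2023: 1,571 + 17 + 813 = 2,401 (over)
Nov 2023–Jan 2024: 17 + 813 + 38 = 868 (under)
Dec 2023–Feb 2024: 813 + 38 + 29 = 880 (under)
Jan 2024–Mar 2024: 38 + 29 + 360 = 427 (under)
Feb 2024–Apr 2024: 29 + 360 + 598 = 987 (under)
6 windows exceed the threshold.

6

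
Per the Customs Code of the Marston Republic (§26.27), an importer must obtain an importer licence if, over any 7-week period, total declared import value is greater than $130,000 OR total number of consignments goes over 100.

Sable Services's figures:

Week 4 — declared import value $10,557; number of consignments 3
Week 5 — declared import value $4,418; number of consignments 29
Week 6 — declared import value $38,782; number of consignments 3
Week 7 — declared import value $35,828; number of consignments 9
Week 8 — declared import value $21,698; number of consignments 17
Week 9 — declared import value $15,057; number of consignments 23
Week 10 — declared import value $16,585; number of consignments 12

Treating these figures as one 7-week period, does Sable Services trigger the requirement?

Yes

Total declared import value: $10,557 + $4,418 + $38,782 + $35,828 + $21,698 + $15,057 + $16,585 = $142,925 (> $130,000).
Total number of consignments: 3 + 29 + 3 + 9 + 17 + 23 + 12 = 96 (≤ 100).
The test is 'or': at least one threshold is exceeded.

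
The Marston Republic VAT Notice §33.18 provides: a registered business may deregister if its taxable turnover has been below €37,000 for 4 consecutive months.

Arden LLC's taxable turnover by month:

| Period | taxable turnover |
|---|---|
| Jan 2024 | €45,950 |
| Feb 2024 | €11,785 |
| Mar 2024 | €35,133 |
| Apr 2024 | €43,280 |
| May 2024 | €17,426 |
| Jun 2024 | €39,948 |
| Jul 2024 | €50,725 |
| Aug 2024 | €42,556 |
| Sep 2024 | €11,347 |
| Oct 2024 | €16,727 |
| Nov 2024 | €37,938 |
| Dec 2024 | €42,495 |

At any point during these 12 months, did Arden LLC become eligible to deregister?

Months below €37,000: Feb 2024, Mar 2024, May 2024, Sep 2024, Oct 2024.
Longest run of consecutive months below the threshold: 2.
2 < 4, so Arden LLC never became eligible.

No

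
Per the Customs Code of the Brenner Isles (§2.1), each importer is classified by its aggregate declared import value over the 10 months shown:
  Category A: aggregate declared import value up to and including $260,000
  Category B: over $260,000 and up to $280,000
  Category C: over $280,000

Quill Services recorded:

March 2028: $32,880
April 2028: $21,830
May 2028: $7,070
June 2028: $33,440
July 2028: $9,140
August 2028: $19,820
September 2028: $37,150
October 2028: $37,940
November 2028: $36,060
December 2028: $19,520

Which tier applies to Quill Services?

Category A

Aggregate declared import value: $32,880 + $21,830 + $7,070 + $33,440 + $9,140 + $19,820 + $37,150 + $37,940 + $36,060 + $19,520 = $254,850.
$254,850 ≤ $260,000, so Category A applies.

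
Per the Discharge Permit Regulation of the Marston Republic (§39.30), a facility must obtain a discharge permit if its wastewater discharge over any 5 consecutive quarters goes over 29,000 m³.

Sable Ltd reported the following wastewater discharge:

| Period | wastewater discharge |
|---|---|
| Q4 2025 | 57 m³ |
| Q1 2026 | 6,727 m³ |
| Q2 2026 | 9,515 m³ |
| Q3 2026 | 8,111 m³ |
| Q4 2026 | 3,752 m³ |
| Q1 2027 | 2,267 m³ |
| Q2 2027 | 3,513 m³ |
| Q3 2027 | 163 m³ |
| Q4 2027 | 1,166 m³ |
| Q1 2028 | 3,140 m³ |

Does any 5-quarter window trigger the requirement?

Yes

Q4 2025–Q4 2026: 57 m³ + 6,727 m³ + 9,515 m³ + 8,111 m³ + 3,752 m³ = 28,162 m³ (under)
Q1 2026–Q1 2027: 6,727 m³ + 9,515 m³ + 8,111 m³ + 3,752 m³ + 2,267 m³ = 30,372 m³ (over)
Q2 2026–Q2 2027: 9,515 m³ + 8,111 m³ + 3,752 m³ + 2,267 m³ + 3,513 m³ = 27,158 m³ (under)
Q3 2026–Q3 2027: 8,111 m³ + 3,752 m³ + 2,267 m³ + 3,513 m³ + 163 m³ = 17,806 m³ (under)
Q4 2026–Q4 2027: 3,752 m³ + 2,267 m³ + 3,513 m³ + 163 m³ + 1,166 m³ = 10,861 m³ (under)
Q1 2027–Q1 2028: 2,267 m³ + 3,513 m³ + 163 m³ + 1,166 m³ + 3,140 m³ = 10,249 m³ (under)
At least one window exceeds 29,000 m³.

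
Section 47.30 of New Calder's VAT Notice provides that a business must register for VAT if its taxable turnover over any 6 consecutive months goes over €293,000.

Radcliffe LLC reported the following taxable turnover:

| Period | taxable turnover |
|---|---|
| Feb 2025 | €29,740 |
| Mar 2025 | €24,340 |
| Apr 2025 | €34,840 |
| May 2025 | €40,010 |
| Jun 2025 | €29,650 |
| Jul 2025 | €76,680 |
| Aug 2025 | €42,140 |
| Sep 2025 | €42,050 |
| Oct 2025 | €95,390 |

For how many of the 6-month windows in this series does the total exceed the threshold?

1

Feb 2025–Jul 2025: €29,740 + €24,340 + €34,840 + €40,010 + €29,650 + €76,680 = €235,260 (under)
Mar 2025–Aug 2025: €24,340 + €34,840 + €40,010 + €29,650 + €76,680 + €42,140 = €247,660 (under)
Apr 2025–Sep 2025: €34,840 + €40,010 + €29,650 + €76,680 + €42,140 + €42,050 = €265,370 (under)
May 2025–Oct 2025: €40,010 + €29,650 + €76,680 + €42,140 + €42,050 + €95,390 = €325,920 (over)
1 window exceeds the threshold.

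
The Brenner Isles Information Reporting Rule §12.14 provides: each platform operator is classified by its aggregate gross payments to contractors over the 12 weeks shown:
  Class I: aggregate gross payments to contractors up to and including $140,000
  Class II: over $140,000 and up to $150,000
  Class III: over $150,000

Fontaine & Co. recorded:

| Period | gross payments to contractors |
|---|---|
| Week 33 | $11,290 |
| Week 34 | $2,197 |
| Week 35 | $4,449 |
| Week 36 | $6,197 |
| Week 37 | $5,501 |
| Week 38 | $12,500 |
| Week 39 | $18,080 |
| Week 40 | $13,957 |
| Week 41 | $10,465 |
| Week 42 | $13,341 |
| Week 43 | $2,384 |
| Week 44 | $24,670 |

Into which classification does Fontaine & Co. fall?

Aggregate gross payments to contractors: $11,290 + $2,197 + $4,449 + $6,197 + $5,501 + $12,500 + $18,080 + $13,957 + $10,465 + $13,341 + $2,384 + $24,670 = $125,031.
$125,031 ≤ $140,000, so Class I applies.

Class I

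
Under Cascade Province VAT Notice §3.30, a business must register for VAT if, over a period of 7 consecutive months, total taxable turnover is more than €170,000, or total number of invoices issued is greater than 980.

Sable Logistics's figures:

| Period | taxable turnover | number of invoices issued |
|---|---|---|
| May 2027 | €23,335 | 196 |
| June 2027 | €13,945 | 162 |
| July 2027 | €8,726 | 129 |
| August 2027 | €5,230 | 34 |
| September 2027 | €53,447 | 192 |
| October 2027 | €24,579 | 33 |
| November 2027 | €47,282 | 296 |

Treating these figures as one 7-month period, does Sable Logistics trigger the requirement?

Total taxable turnover: €23,335 + €13,945 + €8,726 + €5,230 + €53,447 + €24,579 + €47,282 = €176,544 (> €170,000).
Total number of invoices issued: 196 + 162 + 129 + 34 + 192 + 33 + 296 = 1,042 (> 980).
The test is 'or': at least one threshold is exceeded.

Yes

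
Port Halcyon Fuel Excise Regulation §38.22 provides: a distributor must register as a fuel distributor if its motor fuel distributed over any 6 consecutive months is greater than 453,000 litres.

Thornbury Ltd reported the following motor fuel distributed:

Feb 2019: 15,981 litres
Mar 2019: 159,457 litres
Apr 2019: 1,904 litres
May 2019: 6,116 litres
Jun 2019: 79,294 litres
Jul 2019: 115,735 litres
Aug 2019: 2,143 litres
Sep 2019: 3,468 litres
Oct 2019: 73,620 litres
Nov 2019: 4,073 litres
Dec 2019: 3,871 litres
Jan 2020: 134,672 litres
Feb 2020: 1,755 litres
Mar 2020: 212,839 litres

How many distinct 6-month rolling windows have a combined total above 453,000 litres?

0

Feb 2019–Jul 2019: 15,981 litres + 159,457 litres + 1,904 litres + 6,116 litres + 79,294 litres + 115,735 litres = 378,487 litres (under)
Mar 2019–Aug 2019: 159,457 litres + 1,904 litres + 6,116 litres + 79,294 litres + 115,735 litres + 2,143 litres = 364,649 litres (under)
Apr 2019–Sep 2019: 1,904 litres + 6,116 litres + 79,294 litres + 115,735 litres + 2,143 litres + 3,468 litres = 208,660 litres (under)
May 2019–Oct 2019: 6,116 litres + 79,294 litres + 115,735 litres + 2,143 litres + 3,468 litres + 73,620 litres = 280,376 litres (under)
Jun 2019–Nov 2019: 79,294 litres + 115,735 litres + 2,143 litres + 3,468 litres + 73,620 litres + 4,073 litres = 278,333 litres (under)
Jul 2019–Dec 2019: 115,735 litres + 2,143 litres + 3,468 litres + 73,620 litres + 4,073 litres + 3,871 litres = 202,910 litres (under)
Aug 2019–Jan 2020: 2,143 litres + 3,468 litres + 73,620 litres + 4,073 litres + 3,871 litres + 134,672 litres = 221,847 litres (under)
Sep 2019–Feb 2020: 3,468 litres + 73,620 litres + 4,073 litres + 3,871 litres + 134,672 litres + 1,755 litres = 221,459 litres (under)
Oct 2019–Mar 2020: 73,620 litres + 4,073 litres + 3,871 litres + 134,672 litres + 1,755 litres + 212,839 litres = 430,830 litres (under)
0 windows exceed the threshold.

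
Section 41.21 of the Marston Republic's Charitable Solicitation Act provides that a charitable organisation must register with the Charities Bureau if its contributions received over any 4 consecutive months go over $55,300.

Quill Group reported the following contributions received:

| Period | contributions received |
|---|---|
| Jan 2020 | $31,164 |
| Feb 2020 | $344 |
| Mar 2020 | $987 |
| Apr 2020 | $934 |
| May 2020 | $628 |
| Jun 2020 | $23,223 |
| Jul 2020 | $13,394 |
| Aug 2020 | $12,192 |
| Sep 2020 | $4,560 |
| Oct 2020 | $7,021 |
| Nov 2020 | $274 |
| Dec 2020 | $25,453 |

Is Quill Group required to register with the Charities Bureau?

Jan 2020–Apr 2020: $31,164 + $344 + $987 + $934 = $33,429 (under)
Feb 2020–May 2020: $344 + $987 + $934 + $628 = $2,893 (under)
Mar 2020–Jun 2020: $987 + $934 + $628 + $23,223 = $25,772 (under)
Apr 2020–Jul 2020: $934 + $628 + $23,223 + $13,394 = $38,179 (under)
May 2020–Aug 2020: $628 + $23,223 + $13,394 + $12,192 = $49,437 (under)
Jun 2020–Sep 2020: $23,223 + $13,394 + $12,192 + $4,560 = $53,369 (under)
Jul 2020–Oct 2020: $13,394 + $12,192 + $4,560 + $7,021 = $37,167 (under)
Aug 2020–Nov 2020: $12,192 + $4,560 + $7,021 + $274 = $24,047 (under)
Sep 2020–Dec 2020: $4,560 + $7,021 + $274 + $25,453 = $37,308 (under)
No window exceeds $55,300.

No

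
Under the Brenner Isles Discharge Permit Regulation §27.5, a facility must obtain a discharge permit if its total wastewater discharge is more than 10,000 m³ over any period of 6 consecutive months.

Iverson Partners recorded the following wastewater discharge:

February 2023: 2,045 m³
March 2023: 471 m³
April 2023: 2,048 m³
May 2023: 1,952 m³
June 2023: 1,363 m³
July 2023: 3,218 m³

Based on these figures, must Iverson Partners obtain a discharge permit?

Total wastewater discharge: 2,045 m³ + 471 m³ + 2,048 m³ + 1,952 m³ + 1,363 m³ + 3,218 m³ = 11,097 m³.
11,097 m³ > 10,000 m³, so the threshold is exceeded.

Yes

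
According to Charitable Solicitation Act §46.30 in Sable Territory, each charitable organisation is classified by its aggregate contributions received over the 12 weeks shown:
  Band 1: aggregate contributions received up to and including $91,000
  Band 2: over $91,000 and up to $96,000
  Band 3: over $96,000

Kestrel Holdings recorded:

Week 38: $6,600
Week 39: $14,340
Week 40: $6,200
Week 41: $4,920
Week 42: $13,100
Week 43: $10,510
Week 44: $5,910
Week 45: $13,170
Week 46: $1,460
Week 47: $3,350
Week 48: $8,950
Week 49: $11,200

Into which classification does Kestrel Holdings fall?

Band 3

Aggregate contributions received: $6,600 + $14,340 + $6,200 + $4,920 + $13,100 + $10,510 + $5,910 + $13,170 + $1,460 + $3,350 + $8,950 + $11,200 = $99,710.
$99,710 > $96,000, so Band 3 applies.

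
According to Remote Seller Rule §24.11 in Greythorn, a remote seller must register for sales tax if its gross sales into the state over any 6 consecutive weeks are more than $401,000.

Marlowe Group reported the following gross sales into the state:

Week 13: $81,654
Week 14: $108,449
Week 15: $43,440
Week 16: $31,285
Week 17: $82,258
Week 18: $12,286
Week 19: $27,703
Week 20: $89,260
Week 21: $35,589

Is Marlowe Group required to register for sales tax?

No

Week 13–Week 18: $81,654 + $108,449 + $43,440 + $31,285 + $82,258 + $12,286 = $359,372 (under)
Week 14–Week 19: $108,449 + $43,440 + $31,285 + $82,258 + $12,286 + $27,703 = $305,421 (under)
Week 15–Week 20: $43,440 + $31,285 + $82,258 + $12,286 + $27,703 + $89,260 = $286,232 (under)
Week 16–Week 21: $31,285 + $82,258 + $12,286 + $27,703 + $89,260 + $35,589 = $278,381 (under)
No window exceeds $401,000.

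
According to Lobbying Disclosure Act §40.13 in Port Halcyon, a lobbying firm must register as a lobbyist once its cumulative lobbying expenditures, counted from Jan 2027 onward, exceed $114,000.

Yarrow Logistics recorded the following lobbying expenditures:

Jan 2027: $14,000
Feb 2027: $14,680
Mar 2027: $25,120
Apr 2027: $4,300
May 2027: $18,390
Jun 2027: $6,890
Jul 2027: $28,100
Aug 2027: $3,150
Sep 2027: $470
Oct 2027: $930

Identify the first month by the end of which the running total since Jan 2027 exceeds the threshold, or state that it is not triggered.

Aug 2027

Through Jan 2027: $14,000
Through Feb 2027: $28,680
Through Mar 2027: $53,800
Through Apr 2027: $58,100
Through May 2027: $76,490
Through Jun 2027: $83,380
Through Jul 2027: $111,480
Through Aug 2027: $114,630 ← exceeds threshold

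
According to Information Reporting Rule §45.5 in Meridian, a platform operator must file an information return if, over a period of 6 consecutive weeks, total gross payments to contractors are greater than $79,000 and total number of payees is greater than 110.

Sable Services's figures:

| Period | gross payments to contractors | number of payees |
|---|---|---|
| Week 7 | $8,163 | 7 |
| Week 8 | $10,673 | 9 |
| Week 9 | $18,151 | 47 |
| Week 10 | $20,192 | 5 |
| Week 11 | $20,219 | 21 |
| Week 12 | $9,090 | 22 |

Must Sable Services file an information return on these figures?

Total gross payments to contractors: $8,163 + $10,673 + $18,151 + $20,192 + $20,219 + $9,090 = $86,488 (> $79,000).
Total number of payees: 7 + 9 + 47 + 5 + 21 + 22 = 111 (> 110).
The test is 'and': both thresholds are exceeded.

Yes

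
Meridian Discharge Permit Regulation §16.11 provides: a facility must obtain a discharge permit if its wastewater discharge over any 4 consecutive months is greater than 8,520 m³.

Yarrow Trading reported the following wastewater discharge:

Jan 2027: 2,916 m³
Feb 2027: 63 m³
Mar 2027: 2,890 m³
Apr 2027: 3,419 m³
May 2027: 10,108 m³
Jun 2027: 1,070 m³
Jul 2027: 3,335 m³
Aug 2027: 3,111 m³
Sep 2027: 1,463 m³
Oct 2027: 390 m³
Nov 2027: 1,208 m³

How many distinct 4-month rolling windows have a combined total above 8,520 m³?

6

Jan 2027–Apr 2027: 2,916 m³ + 63 m³ + 2,890 m³ + 3,419 m³ = 9,288 m³ (over)
Feb 2027–May 2027: 63 m³ + 2,890 m³ + 3,419 m³ + 10,108 m³ = 16,480 m³ (over)
Mar 2027–Jun 2027: 2,890 m³ + 3,419 m³ + 10,108 m³ + 1,070 m³ = 17,487 m³ (over)
Apr 2027–Jul 2027: 3,419 m³ + 10,108 m³ + 1,070 m³ + 3,335 m³ = 17,932 m³ (over)
May 2027–Aug 2027: 10,108 m³ + 1,070 m³ + 3,335 m³ + 3,111 m³ = 17,624 m³ (over)
Jun 2027–Sep 2027: 1,070 m³ + 3,335 m³ + 3,111 m³ + 1,463 m³ = 8,979 m³ (over)
Jul 2027–Oct 2027: 3,335 m³ + 3,111 m³ + 1,463 m³ + 390 m³ = 8,299 m³ (under)
Aug 2027–Nov 2027: 3,111 m³ + 1,463 m³ + 390 m³ + 1,208 m³ = 6,172 m³ (under)
6 windows exceed the threshold.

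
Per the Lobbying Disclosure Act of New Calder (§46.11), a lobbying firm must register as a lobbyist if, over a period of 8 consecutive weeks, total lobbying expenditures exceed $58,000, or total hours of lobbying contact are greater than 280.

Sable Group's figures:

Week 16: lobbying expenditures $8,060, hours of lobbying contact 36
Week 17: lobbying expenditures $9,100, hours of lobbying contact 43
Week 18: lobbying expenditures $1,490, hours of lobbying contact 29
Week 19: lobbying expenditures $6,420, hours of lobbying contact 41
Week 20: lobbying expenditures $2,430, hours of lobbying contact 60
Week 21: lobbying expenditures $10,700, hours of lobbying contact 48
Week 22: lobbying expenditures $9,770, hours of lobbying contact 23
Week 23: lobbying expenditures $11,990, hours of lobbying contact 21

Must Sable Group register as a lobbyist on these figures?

Total lobbying expenditures: $8,060 + $9,100 + $1,490 + $6,420 + $2,430 + $10,700 + $9,770 + $11,990 = $59,960 (> $58,000).
Total hours of lobbying contact: 36 + 43 + 29 + 41 + 60 + 48 + 23 + 21 = 301 (> 280).
The test is 'or': at least one threshold is exceeded.

Yes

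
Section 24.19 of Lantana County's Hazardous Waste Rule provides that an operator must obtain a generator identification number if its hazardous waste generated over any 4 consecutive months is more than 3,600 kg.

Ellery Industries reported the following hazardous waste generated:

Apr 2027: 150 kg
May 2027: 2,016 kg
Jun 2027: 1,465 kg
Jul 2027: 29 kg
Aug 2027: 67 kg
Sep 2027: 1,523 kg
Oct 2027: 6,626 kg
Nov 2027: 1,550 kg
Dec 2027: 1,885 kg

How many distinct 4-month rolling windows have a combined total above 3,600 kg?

4

Apr 2027–Jul 2027: 150 kg + 2,016 kg + 1,465 kg + 29 kg = 3,660 kg (over)
May 2027–Aug 2027: 2,016 kg + 1,465 kg + 29 kg + 67 kg = 3,577 kg (under)
Jun 2027–Sep 2027: 1,465 kg + 29 kg + 67 kg + 1,523 kg = 3,084 kg (under)
Jul 2027–Oct 2027: 29 kg + 67 kg + 1,523 kg + 6,626 kg = 8,245 kg (over)
Aug 2027–Nov 2027: 67 kg + 1,523 kg + 6,626 kg + 1,550 kg = 9,766 kg (over)
Sep 2027–Dec 2027: 1,523 kg + 6,626 kg + 1,550 kg + 1,885 kg = 11,584 kg (over)
4 windows exceed the threshold.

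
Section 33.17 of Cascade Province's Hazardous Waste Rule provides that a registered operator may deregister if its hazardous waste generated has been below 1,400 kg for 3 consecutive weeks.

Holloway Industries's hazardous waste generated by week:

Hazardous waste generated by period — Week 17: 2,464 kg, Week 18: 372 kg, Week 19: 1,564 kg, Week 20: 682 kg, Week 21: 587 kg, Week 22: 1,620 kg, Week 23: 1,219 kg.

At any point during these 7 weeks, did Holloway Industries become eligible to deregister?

No

Weeks below 1,400 kg: Week 18, Week 20, Week 21, Week 23.
Longest run of consecutive weeks below the threshold: 2.
2 < 3, so Holloway Industries never became eligible.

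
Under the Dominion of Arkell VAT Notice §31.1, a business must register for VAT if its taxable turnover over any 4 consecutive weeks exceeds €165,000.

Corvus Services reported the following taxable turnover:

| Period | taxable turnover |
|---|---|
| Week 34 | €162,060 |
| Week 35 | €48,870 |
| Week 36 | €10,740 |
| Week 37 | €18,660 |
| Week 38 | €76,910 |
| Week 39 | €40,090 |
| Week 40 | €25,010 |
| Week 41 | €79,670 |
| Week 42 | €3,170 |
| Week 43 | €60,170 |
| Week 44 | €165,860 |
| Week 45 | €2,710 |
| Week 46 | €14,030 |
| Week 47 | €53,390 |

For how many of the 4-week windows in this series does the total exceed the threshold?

7

Week 34–Week 37: €162,060 + €48,870 + €10,740 + €18,660 = €240,330 (over)
Week 35–Week 38: €48,870 + €10,740 + €18,660 + €76,910 = €155,180 (under)
Week 36–Week 39: €10,740 + €18,660 + €76,910 + €40,090 = €146,400 (under)
Week 37–Week 40: €18,660 + €76,910 + €40,090 + €25,010 = €160,670 (under)
Week 38–Week 41: €76,910 + €40,090 + €25,010 + €79,670 = €221,680 (over)
Week 39–Week 42: €40,090 + €25,010 + €79,670 + €3,170 = €147,940 (under)
Week 40–Week 43: €25,010 + €79,670 + €3,170 + €60,170 = €168,020 (over)
Week 41–Week 44: €79,670 + €3,170 + €60,170 + €165,860 = €308,870 (over)
Week 42–Week 45: €3,170 + €60,170 + €165,860 + €2,710 = €231,910 (over)
Week 43–Week 46: €60,170 + €165,860 + €2,710 + €14,030 = €242,770 (over)
Week 44–Week 47: €165,860 + €2,710 + €14,030 + €53,390 = €235,990 (over)
7 windows exceed the threshold.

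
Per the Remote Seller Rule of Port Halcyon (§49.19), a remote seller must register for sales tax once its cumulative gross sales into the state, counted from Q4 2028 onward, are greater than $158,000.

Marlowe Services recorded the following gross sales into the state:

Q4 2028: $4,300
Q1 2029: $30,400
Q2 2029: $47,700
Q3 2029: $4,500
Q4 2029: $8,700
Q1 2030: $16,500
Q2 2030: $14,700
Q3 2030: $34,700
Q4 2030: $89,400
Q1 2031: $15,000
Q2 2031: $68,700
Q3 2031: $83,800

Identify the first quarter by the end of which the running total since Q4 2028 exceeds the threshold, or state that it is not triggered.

Through Q4 2028: $4,300
Through Q1 2029: $34,700
Through Q2 2029: $82,400
Through Q3 2029: $86,900
Through Q4 2029: $95,600
Through Q1 2030: $112,100
Through Q2 2030: $126,800
Through Q3 2030: $161,500 ← exceeds threshold

Q3 2030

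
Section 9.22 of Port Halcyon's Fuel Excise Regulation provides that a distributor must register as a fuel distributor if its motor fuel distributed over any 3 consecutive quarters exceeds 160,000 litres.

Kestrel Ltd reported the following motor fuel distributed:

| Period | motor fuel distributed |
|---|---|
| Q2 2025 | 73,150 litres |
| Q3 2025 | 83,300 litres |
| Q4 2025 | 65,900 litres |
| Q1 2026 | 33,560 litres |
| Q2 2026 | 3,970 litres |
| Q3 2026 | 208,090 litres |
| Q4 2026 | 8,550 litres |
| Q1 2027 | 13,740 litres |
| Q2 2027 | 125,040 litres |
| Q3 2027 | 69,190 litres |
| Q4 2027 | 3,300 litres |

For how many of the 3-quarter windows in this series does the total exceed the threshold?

Q2 2025–Q4 2025: 73,150 litres + 83,300 litres + 65,900 litres = 222,350 litres (over)
Q3 2025–Q1 2026: 83,300 litres + 65,900 litres + 33,560 litres = 182,760 litres (over)
Q4 2025–Q2 2026: 65,900 litres + 33,560 litres + 3,970 litres = 103,430 litres (under)
Q1 2026–Q3 2026: 33,560 litres + 3,970 litres + 208,090 litres = 245,620 litres (over)
Q2 2026–Q4 2026: 3,970 litres + 208,090 litres + 8,550 litres = 220,610 litres (over)
Q3 2026–Q1 2027: 208,090 litres + 8,550 litres + 13,740 litres = 230,380 litres (over)
Q4 2026–Q2 2027: 8,550 litres + 13,740 litres + 125,040 litres = 147,330 litres (under)
Q1 2027–Q3 2027: 13,740 litres + 125,040 litres + 69,190 litres = 207,970 litres (over)
Q2 2027–Q4 2027: 125,040 litres + 69,190 litres + 3,300 litres = 197,530 litres (over)
7 windows exceed the threshold.

7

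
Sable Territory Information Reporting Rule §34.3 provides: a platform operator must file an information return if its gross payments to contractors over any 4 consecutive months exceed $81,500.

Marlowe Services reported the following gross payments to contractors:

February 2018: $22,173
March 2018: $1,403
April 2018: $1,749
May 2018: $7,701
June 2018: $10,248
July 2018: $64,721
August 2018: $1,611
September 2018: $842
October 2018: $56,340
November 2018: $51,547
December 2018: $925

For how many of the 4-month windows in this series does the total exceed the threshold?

February 2018–May 2018: $22,173 + $1,403 + $1,749 + $7,701 = $33,026 (under)
March 2018–June 2018: $1,403 + $1,749 + $7,701 + $10,248 = $21,101 (under)
April 2018–July 2018: $1,749 + $7,701 + $10,248 + $64,721 = $84,419 (over)
May 2018–August 2018: $7,701 + $10,248 + $64,721 + $1,611 = $84,281 (over)
June 2018–September 2018: $10,248 + $64,721 + $1,611 + $842 = $77,422 (under)
July 2018–October 2018: $64,721 + $1,611 + $842 + $56,340 = $123,514 (over)
August 2018–November 2018: $1,611 + $842 + $56,340 + $51,547 = $110,340 (over)
September 2018–December 2018: $842 + $56,340 + $51,547 + $925 = $109,654 (over)
5 windows exceed the threshold.

5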